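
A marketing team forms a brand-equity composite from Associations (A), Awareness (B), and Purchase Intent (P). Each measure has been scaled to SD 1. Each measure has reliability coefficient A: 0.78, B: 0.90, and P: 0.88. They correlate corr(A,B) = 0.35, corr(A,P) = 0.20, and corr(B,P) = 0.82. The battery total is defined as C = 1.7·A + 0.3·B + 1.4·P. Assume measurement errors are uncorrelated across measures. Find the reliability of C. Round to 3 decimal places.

0.873

Var(C) = 1.7² + 0.3² + 1.4² + 2·[0.51·0.35 + 2.38·0.20 + 0.42·0.82] = 4.94 + 1.9978 = 6.9378.
With uncorrelated errors the cross-covariances are all true-score covariance, so they carry over unchanged; only the diagonal terms shrink to ρᵢσᵢ².
True-score variance = [1.7²·0.78 + 0.3²·0.90 + 1.4²·0.88] + 1.9978 = 4.06 + 1.9978 = 6.0578.
Reliability = 6.0578 / 6.9378 = 0.873.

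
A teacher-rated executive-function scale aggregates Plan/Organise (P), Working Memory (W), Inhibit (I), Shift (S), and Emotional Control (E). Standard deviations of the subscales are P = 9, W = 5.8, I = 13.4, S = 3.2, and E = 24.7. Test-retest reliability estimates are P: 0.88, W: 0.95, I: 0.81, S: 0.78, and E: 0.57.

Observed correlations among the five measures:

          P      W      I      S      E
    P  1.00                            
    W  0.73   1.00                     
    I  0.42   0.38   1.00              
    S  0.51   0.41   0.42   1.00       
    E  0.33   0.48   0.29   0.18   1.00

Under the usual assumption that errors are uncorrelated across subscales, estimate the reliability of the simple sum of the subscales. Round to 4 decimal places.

0.8214

Var(P+W+I+S+E) = 9² + 5.8² + 13.4² + 3.2² + 24.7² + 2·[9·5.8·0.73 + 9·13.4·0.42 + 9·3.2·0.51 + 9·24.7·0.33 + 5.8·13.4·0.38 + 5.8·3.2·0.41 + 5.8·24.7·0.48 + 13.4·3.2·0.42 + 13.4·24.7·0.29 + 3.2·24.7·0.18] = 914.53 + 821.868 = 1736.4.
Because errors are independent across components, Cov(Tᵢ,Tⱼ) = Cov(Xᵢ,Xⱼ); the off-diagonal part of the true-score variance is the same as above.
True-score variance = [9²·0.88 + 5.8²·0.95 + 13.4²·0.81 + 3.2²·0.78 + 24.7²·0.57] + 821.868 = 604.42 + 821.868 = 1426.29.
Reliability = 1426.29 / 1736.4 = 0.8214.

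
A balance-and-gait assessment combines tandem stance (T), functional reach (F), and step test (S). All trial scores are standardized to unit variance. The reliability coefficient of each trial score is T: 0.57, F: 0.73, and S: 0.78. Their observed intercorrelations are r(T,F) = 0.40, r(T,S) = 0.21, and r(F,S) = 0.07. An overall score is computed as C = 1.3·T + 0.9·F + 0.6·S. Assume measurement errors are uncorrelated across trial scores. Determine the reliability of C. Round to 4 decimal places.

0.7560

Var(C) = 1.3² + 0.9² + 0.6² + 2·[1.17·0.40 + 0.78·0.21 + 0.54·0.07] = 2.86 + 1.3392 = 4.1992.
Because errors are independent across components, Cov(Tᵢ,Tⱼ) = Cov(Xᵢ,Xⱼ); the off-diagonal part of the true-score variance is the same as above.
True-score variance = [1.3²·0.57 + 0.9²·0.73 + 0.6²·0.78] + 1.3392 = 1.8354 + 1.3392 = 3.1746.
Reliability = 3.1746 / 4.1992 = 0.7560.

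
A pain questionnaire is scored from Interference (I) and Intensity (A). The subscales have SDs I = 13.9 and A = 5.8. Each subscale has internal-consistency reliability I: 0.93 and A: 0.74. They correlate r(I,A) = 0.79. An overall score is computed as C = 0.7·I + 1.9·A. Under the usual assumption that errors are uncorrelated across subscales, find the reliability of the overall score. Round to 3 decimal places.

0.901

Var(C) = 0.7²·13.9² + 1.9²·5.8² + 2·[1.33·13.9·5.8·0.79] = 216.113 + 169.415 = 385.528.
With uncorrelated errors the cross-covariances are all true-score covariance, so they carry over unchanged; only the diagonal terms shrink to ρᵢσᵢ².
True-score variance = [0.7²·13.9²·0.93 + 1.9²·5.8²·0.74] + 169.415 = 177.912 + 169.415 = 347.327.
Reliability = 347.327 / 385.528 = 0.901.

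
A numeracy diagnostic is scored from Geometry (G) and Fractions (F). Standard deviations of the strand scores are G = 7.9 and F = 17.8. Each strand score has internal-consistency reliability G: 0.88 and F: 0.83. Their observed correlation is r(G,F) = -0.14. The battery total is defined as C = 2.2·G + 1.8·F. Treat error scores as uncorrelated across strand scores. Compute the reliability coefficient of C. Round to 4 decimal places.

0.8203

Var(C) = 2.2²·7.9² + 1.8²·17.8² + 2·[3.96·7.9·17.8·(-0.14)] = 1328.63 − 155.919 = 1172.71.
Because errors are independent across components, Cov(Tᵢ,Tⱼ) = Cov(Xᵢ,Xⱼ); the off-diagonal part of the true-score variance is the same as above.
True-score variance = [2.2²·7.9²·0.88 + 1.8²·17.8²·0.83] − 155.919 = 1117.86 − 155.919 = 961.943.
Reliability = 961.943 / 1172.71 = 0.8203.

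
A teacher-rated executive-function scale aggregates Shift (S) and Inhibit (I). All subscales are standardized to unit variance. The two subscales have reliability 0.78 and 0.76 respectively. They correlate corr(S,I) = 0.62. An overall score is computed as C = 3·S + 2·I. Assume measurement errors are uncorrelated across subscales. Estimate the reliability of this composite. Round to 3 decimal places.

0.856

Var(C) = 3² + 2² + 2·[6·0.62] = 13 + 7.44 = 20.44.
Because errors are independent across components, Cov(Tᵢ,Tⱼ) = Cov(Xᵢ,Xⱼ); the off-diagonal part of the true-score variance is the same as above.
True-score variance = [3²·0.78 + 2²·0.76] + 7.44 = 10.06 + 7.44 = 17.5.
Reliability = 17.5 / 20.44 = 0.856.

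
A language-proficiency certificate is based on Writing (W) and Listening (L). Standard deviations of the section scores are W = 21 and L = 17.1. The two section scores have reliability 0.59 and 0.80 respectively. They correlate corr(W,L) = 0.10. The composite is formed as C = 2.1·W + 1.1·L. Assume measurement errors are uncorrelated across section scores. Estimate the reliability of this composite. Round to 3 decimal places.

0.648

Var(C) = 2.1²·21² + 1.1²·17.1² + 2·[2.31·21·17.1·0.10] = 2298.63 + 165.904 = 2464.53.
With uncorrelated errors the cross-covariances are all true-score covariance, so they carry over unchanged; only the diagonal terms shrink to ρᵢσᵢ².
True-score variance = [2.1²·21²·0.59 + 1.1²·17.1²·0.80] + 165.904 = 1430.49 + 165.904 = 1596.39.
Reliability = 1596.39 / 2464.53 = 0.648.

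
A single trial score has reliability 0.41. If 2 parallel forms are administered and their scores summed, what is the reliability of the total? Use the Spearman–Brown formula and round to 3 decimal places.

ρ_k = kρ / (1 + (k−1)ρ) = 2·0.41 / (1 + 1·0.41) = 0.820 / 1.410 = 0.582.

0.582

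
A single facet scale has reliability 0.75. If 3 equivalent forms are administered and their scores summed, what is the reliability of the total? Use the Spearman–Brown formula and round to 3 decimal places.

ρ_k = kρ / (1 + (k−1)ρ) = 3·0.75 / (1 + 2·0.75) = 2.250 / 2.500 = 0.900.

0.900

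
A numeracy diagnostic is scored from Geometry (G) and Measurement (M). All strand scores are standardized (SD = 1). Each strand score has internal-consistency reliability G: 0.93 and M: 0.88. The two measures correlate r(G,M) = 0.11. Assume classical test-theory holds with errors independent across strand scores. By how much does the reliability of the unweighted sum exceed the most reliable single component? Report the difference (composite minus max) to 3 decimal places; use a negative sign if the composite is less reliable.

-0.016

Var(sum) = 2 + 0.22 = 2.22; true-score variance = 1.81 + 0.22 = 2.03; composite reliability = 0.9144.
Max component reliability = 0.9300.
Difference = 0.9144 − 0.9300 = -0.016.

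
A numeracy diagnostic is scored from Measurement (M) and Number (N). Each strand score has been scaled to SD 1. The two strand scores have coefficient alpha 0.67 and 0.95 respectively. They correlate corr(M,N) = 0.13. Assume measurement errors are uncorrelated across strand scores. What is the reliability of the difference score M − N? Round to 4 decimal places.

0.7816

Var(M−N) = 1 + 1 − 2·0.13 = 2 − 0.26 = 1.74.
Because errors are independent across components, Cov(Tᵢ,Tⱼ) = Cov(Xᵢ,Xⱼ); the off-diagonal part of the true-score variance is the same as above.
True-score variance = [0.67 + 0.95] − 0.26 = 1.62 − 0.26 = 1.36.
Reliability = 1.36 / 1.74 = 0.7816.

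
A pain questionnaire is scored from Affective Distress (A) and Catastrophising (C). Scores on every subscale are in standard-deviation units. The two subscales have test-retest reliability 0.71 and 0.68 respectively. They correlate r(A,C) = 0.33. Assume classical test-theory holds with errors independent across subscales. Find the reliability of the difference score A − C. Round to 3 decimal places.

0.545

Var(A−C) = 1 + 1 − 2·0.33 = 2 − 0.66 = 1.34.
Because errors are independent across components, Cov(Tᵢ,Tⱼ) = Cov(Xᵢ,Xⱼ); the off-diagonal part of the true-score variance is the same as above.
True-score variance = [0.71 + 0.68] − 0.66 = 1.39 − 0.66 = 0.73.
Reliability = 0.73 / 1.34 = 0.545.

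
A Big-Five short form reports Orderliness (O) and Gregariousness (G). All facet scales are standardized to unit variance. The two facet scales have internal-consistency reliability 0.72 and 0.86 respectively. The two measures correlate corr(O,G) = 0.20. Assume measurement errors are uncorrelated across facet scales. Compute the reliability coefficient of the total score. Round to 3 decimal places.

Var(O+G) = 2 + 2·[0.20] = 2 + 0.4 = 2.4.
Under uncorrelated errors the observed covariances equal the true-score covariances, so only the own-variance terms attenuate.
True-score variance = [0.72 + 0.86] + 0.4 = 1.58 + 0.4 = 1.98.
Reliability = 1.98 / 2.4 = 0.825.

0.825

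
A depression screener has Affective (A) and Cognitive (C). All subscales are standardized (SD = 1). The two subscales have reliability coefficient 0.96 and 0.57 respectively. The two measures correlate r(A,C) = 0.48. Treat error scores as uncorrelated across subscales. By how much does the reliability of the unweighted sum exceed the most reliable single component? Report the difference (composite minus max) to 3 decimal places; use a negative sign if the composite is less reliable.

Var(sum) = 2 + 0.96 = 2.96; true-score variance = 1.53 + 0.96 = 2.49; composite reliability = 0.8412.
Max component reliability = 0.9600.
Difference = 0.8412 − 0.9600 = -0.119.

-0.119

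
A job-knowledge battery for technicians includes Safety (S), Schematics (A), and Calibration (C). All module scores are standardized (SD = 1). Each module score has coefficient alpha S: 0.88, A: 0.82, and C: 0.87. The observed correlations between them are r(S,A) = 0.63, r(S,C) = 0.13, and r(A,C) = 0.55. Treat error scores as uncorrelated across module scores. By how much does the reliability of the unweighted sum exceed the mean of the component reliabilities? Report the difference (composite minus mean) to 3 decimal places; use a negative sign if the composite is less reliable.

0.067

Var(sum) = 3 + 2.62 = 5.62; true-score variance = 2.57 + 2.62 = 5.19; composite reliability = 0.9235.
Mean component reliability = 0.8567.
Difference = 0.9235 − 0.8567 = 0.067.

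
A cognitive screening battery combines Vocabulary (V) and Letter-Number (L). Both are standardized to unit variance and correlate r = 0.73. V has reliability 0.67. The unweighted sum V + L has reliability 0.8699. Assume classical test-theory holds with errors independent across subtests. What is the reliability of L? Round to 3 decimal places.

0.880

Var(V+L) = 2 + 2·0.73 = 3.460.
True-score variance = ρ_V + ρ_L + 2·0.73, so 0.8699 = (0.67 + ρ_L + 1.46) / 3.460.
ρ_L = 0.8699·3.460 − 0.67 − 1.46 = 0.880.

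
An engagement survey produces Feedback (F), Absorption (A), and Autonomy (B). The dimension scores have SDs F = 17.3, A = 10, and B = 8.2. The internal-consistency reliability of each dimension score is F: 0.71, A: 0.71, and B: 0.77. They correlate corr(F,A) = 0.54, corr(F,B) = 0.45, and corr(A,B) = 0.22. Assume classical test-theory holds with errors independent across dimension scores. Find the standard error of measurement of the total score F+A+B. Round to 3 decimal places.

Var(total) = 466.53 + 350.594 = 817.124.
True-score variance = 335.271 + 350.594 = 685.865, so reliability = 0.8394.
Error variance = 817.124 − 685.865 = 131.259; SEM = √131.259 = 11.457.

11.457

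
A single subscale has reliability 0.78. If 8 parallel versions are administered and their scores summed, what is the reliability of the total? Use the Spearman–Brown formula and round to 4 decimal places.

0.9659

ρ_k = kρ / (1 + (k−1)ρ) = 8·0.78 / (1 + 7·0.78) = 6.240 / 6.460 = 0.9659.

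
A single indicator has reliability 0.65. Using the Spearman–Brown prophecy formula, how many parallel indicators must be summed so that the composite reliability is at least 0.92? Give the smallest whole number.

k ≥ ρ*(1−ρ₁)/(ρ₁(1−ρ*)) = 0.92·0.35 / (0.65·0.08) = 6.192.
Smallest integer k = 7.

7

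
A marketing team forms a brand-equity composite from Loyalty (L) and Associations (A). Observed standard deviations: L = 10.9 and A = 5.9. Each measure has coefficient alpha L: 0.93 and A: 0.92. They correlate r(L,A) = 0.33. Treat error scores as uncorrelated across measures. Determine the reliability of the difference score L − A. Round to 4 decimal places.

0.9001

Var(L−A) = 10.9² + 5.9² − 2·10.9·5.9·0.33 = 153.62 − 42.4446 = 111.175.
Because errors are independent across components, Cov(Tᵢ,Tⱼ) = Cov(Xᵢ,Xⱼ); the off-diagonal part of the true-score variance is the same as above.
True-score variance = [10.9²·0.93 + 5.9²·0.92] − 42.4446 = 142.519 − 42.4446 = 100.074.
Reliability = 100.074 / 111.175 = 0.9001.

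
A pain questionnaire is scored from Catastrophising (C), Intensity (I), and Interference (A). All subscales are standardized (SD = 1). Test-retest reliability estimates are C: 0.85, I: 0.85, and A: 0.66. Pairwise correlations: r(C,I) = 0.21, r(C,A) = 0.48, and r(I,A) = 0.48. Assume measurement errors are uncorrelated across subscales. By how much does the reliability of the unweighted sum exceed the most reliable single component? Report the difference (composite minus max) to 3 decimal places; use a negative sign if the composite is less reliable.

0.030

Var(sum) = 3 + 2.34 = 5.34; true-score variance = 2.36 + 2.34 = 4.7; composite reliability = 0.8801.
Max component reliability = 0.8500.
Difference = 0.8801 − 0.8500 = 0.030.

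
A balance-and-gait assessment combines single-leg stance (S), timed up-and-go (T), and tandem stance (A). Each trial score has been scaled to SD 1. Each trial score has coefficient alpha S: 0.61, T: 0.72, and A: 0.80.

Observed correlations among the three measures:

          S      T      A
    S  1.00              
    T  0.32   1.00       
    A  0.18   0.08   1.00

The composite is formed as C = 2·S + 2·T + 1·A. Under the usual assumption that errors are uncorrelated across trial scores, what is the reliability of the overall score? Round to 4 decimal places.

0.7714

Var(C) = 2² + 2² + 1 + 2·[4·0.32 + 2·0.18 + 2·0.08] = 9 + 3.6 = 12.6.
Under uncorrelated errors the observed covariances equal the true-score covariances, so only the own-variance terms attenuate.
True-score variance = [2²·0.61 + 2²·0.72 + 0.80] + 3.6 = 6.12 + 3.6 = 9.72.
Reliability = 9.72 / 12.6 = 0.7714.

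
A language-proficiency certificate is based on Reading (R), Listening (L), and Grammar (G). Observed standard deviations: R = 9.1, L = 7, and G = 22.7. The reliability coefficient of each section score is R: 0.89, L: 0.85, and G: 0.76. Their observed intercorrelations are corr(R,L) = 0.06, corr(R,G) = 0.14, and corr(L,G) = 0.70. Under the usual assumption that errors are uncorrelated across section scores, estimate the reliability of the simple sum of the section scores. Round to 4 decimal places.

Var(R+L+G) = 9.1² + 7² + 22.7² + 2·[9.1·7·0.06 + 9.1·22.7·0.14 + 7·22.7·0.70] = 647.1 + 287.944 = 935.044.
Because errors are independent across components, Cov(Tᵢ,Tⱼ) = Cov(Xᵢ,Xⱼ); the off-diagonal part of the true-score variance is the same as above.
True-score variance = [9.1²·0.89 + 7²·0.85 + 22.7²·0.76] + 287.944 = 506.971 + 287.944 = 794.915.
Reliability = 794.915 / 935.044 = 0.8501.

0.8501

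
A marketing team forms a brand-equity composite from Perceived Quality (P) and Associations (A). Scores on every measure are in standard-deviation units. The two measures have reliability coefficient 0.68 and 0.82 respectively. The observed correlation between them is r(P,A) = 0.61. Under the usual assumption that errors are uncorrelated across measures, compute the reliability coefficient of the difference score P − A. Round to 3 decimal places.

Var(P−A) = 1 + 1 − 2·0.61 = 2 − 1.22 = 0.78.
Under uncorrelated errors the observed covariances equal the true-score covariances, so only the own-variance terms attenuate.
True-score variance = [0.68 + 0.82] − 1.22 = 1.5 − 1.22 = 0.28.
Reliability = 0.28 / 0.78 = 0.359.

0.359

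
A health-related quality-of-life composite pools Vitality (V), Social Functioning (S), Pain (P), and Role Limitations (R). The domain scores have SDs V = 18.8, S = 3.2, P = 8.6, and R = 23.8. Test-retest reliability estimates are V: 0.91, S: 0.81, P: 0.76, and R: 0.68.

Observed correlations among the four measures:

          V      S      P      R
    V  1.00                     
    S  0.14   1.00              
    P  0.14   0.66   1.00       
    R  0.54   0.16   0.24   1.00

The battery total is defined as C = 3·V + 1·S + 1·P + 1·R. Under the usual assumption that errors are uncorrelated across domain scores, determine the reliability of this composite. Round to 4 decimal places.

Var(C) = 3²·18.8² + 3.2² + 8.6² + 23.8² + 2·[3·18.8·3.2·0.14 + 3·18.8·8.6·0.14 + 3·18.8·23.8·0.54 + 3.2·8.6·0.66 + 3.2·23.8·0.16 + 8.6·23.8·0.24] = 3831.6 + 1795 = 5626.6.
Because errors are independent across components, Cov(Tᵢ,Tⱼ) = Cov(Xᵢ,Xⱼ); the off-diagonal part of the true-score variance is the same as above.
True-score variance = [3²·18.8²·0.91 + 3.2²·0.81 + 8.6²·0.76 + 23.8²·0.68] + 1795 = 3344.36 + 1795 = 5139.35.
Reliability = 5139.35 / 5626.6 = 0.9134.

0.9134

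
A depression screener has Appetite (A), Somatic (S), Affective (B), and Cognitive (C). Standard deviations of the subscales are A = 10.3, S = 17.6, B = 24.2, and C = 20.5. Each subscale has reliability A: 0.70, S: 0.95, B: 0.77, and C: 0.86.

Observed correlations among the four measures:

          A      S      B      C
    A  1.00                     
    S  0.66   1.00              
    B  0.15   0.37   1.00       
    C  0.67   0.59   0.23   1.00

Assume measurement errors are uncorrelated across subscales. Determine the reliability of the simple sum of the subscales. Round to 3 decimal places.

Var(A+S+B+C) = 10.3² + 17.6² + 24.2² + 20.5² + 2·[10.3·17.6·0.66 + 10.3·24.2·0.15 + 10.3·20.5·0.67 + 17.6·24.2·0.37 + 17.6·20.5·0.59 + 24.2·20.5·0.23] = 1421.74 + 1566.14 = 2987.88.
With uncorrelated errors the cross-covariances are all true-score covariance, so they carry over unchanged; only the diagonal terms shrink to ρᵢσᵢ².
True-score variance = [10.3²·0.70 + 17.6²·0.95 + 24.2²·0.77 + 20.5²·0.86] + 1566.14 = 1180.89 + 1566.14 = 2747.03.
Reliability = 2747.03 / 2987.88 = 0.919.

0.919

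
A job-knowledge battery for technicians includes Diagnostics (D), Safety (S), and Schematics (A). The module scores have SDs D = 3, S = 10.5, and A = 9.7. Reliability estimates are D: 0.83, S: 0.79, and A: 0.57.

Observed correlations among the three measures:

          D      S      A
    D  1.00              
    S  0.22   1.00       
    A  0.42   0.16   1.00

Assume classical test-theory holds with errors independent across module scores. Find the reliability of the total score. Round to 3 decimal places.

0.771

Var(D+S+A) = 3² + 10.5² + 9.7² + 2·[3·10.5·0.22 + 3·9.7·0.42 + 10.5·9.7·0.16] = 213.34 + 70.896 = 284.236.
Because errors are independent across components, Cov(Tᵢ,Tⱼ) = Cov(Xᵢ,Xⱼ); the off-diagonal part of the true-score variance is the same as above.
True-score variance = [3²·0.83 + 10.5²·0.79 + 9.7²·0.57] + 70.896 = 148.199 + 70.896 = 219.095.
Reliability = 219.095 / 284.236 = 0.771.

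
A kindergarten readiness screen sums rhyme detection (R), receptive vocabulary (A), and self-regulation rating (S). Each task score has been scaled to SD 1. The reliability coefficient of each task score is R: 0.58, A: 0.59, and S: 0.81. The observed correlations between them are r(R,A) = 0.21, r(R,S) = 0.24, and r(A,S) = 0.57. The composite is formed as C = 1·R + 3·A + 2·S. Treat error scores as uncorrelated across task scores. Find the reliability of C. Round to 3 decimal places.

0.789

Var(C) = 1 + 3² + 2² + 2·[3·0.21 + 2·0.24 + 6·0.57] = 14 + 9.06 = 23.06.
Because errors are independent across components, Cov(Tᵢ,Tⱼ) = Cov(Xᵢ,Xⱼ); the off-diagonal part of the true-score variance is the same as above.
True-score variance = [0.58 + 3²·0.59 + 2²·0.81] + 9.06 = 9.13 + 9.06 = 18.19.
Reliability = 18.19 / 23.06 = 0.789.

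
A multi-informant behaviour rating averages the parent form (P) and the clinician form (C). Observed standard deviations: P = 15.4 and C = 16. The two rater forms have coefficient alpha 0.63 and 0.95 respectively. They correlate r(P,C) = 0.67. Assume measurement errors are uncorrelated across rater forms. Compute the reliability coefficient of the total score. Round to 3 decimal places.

0.878

Var(P+C) = 15.4² + 16² + 2·[15.4·16·0.67] = 493.16 + 330.176 = 823.336.
With uncorrelated errors the cross-covariances are all true-score covariance, so they carry over unchanged; only the diagonal terms shrink to ρᵢσᵢ².
True-score variance = [15.4²·0.63 + 16²·0.95] + 330.176 = 392.611 + 330.176 = 722.787.
Reliability = 722.787 / 823.336 = 0.878.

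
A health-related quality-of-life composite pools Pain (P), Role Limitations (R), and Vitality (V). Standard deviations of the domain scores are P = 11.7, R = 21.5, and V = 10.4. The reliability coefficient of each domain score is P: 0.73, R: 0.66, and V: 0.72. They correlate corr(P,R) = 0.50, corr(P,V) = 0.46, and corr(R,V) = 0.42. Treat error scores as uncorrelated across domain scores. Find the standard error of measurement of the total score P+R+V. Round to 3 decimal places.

14.980

Var(total) = 707.3 + 551.32 = 1258.62.
True-score variance = 482.89 + 551.32 = 1034.21, so reliability = 0.8217.
Error variance = 1258.62 − 1034.21 = 224.41; SEM = √224.41 = 14.980.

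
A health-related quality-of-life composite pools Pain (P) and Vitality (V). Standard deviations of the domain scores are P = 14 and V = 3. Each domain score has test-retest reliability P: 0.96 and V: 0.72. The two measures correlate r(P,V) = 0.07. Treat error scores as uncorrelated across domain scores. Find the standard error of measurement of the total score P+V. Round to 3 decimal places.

Var(total) = 205 + 5.88 = 210.88.
True-score variance = 194.64 + 5.88 = 200.52, so reliability = 0.9509.
Error variance = 210.88 − 200.52 = 10.36; SEM = √10.36 = 3.219.

3.219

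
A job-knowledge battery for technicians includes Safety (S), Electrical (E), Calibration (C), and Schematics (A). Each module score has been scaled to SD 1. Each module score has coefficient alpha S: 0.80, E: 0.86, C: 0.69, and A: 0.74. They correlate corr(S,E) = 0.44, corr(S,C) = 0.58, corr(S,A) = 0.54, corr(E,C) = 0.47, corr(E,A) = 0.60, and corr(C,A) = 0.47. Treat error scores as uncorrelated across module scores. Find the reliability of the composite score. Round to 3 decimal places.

0.911

Var(S+E+C+A) = 4 + 2·[0.44 + 0.58 + 0.54 + 0.47 + 0.60 + 0.47] = 4 + 6.2 = 10.2.
With uncorrelated errors the cross-covariances are all true-score covariance, so they carry over unchanged; only the diagonal terms shrink to ρᵢσᵢ².
True-score variance = [0.80 + 0.86 + 0.69 + 0.74] + 6.2 = 3.09 + 6.2 = 9.29.
Reliability = 9.29 / 10.2 = 0.911.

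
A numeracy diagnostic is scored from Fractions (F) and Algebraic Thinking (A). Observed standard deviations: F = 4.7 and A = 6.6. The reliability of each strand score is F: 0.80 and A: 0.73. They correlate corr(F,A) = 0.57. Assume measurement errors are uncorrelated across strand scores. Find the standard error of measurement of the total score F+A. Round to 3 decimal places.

Var(total) = 65.65 + 35.3628 = 101.013.
True-score variance = 49.4708 + 35.3628 = 84.8336, so reliability = 0.8398.
Error variance = 101.013 − 84.8336 = 16.1792; SEM = √16.1792 = 4.022.

4.022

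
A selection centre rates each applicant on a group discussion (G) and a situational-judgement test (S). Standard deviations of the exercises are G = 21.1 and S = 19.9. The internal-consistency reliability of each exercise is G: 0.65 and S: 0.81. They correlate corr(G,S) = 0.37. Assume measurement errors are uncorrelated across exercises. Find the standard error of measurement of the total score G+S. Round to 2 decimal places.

15.20

Var(total) = 841.22 + 310.719 = 1151.94.
True-score variance = 610.155 + 310.719 = 920.873, so reliability = 0.7994.
Error variance = 1151.94 − 920.873 = 231.065; SEM = √231.065 = 15.20.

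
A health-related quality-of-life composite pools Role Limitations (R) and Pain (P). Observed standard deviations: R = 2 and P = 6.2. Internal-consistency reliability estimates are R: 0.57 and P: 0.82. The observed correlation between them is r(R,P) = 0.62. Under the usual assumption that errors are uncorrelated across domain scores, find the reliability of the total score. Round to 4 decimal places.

0.8506

Var(R+P) = 2² + 6.2² + 2·[2·6.2·0.62] = 42.44 + 15.376 = 57.816.
With uncorrelated errors the cross-covariances are all true-score covariance, so they carry over unchanged; only the diagonal terms shrink to ρᵢσᵢ².
True-score variance = [2²·0.57 + 6.2²·0.82] + 15.376 = 33.8008 + 15.376 = 49.1768.
Reliability = 49.1768 / 57.816 = 0.8506.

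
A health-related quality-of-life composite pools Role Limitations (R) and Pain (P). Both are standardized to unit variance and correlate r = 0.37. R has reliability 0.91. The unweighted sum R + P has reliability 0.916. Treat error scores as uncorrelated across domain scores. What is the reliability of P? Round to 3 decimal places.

0.860

Var(R+P) = 2 + 2·0.37 = 2.740.
True-score variance = ρ_R + ρ_P + 2·0.37, so 0.916 = (0.91 + ρ_P + 0.74) / 2.740.
ρ_P = 0.916·2.740 − 0.91 − 0.74 = 0.860.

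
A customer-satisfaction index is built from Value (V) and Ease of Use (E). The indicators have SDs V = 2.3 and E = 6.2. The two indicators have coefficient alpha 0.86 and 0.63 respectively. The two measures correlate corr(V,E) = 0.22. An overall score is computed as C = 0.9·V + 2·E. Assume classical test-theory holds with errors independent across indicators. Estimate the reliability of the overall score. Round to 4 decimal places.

Var(C) = 0.9²·2.3² + 2²·6.2² + 2·[1.8·2.3·6.2·0.22] = 158.045 + 11.2939 = 169.339.
With uncorrelated errors the cross-covariances are all true-score covariance, so they carry over unchanged; only the diagonal terms shrink to ρᵢσᵢ².
True-score variance = [0.9²·2.3²·0.86 + 2²·6.2²·0.63] + 11.2939 = 100.554 + 11.2939 = 111.848.
Reliability = 111.848 / 169.339 = 0.6605.

0.6605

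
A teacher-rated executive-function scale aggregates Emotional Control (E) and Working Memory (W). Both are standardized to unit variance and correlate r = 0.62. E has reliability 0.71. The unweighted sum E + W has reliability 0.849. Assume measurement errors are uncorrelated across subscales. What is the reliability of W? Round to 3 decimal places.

0.801

Var(E+W) = 2 + 2·0.62 = 3.240.
True-score variance = ρ_E + ρ_W + 2·0.62, so 0.849 = (0.71 + ρ_W + 1.24) / 3.240.
ρ_W = 0.849·3.240 − 0.71 − 1.24 = 0.801.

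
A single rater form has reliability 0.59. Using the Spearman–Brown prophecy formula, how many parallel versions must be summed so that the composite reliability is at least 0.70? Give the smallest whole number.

k ≥ ρ*(1−ρ₁)/(ρ₁(1−ρ*)) = 0.70·0.41 / (0.59·0.30) = 1.621.
Smallest integer k = 2.

2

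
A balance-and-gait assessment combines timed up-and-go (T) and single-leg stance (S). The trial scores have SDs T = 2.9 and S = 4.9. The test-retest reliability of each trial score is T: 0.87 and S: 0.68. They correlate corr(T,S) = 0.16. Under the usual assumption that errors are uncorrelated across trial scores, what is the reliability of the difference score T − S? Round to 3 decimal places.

Var(T−S) = 2.9² + 4.9² − 2·2.9·4.9·0.16 = 32.42 − 4.5472 = 27.8728.
Because errors are independent across components, Cov(Tᵢ,Tⱼ) = Cov(Xᵢ,Xⱼ); the off-diagonal part of the true-score variance is the same as above.
True-score variance = [2.9²·0.87 + 4.9²·0.68] − 4.5472 = 23.6435 − 4.5472 = 19.0963.
Reliability = 19.0963 / 27.8728 = 0.685.

0.685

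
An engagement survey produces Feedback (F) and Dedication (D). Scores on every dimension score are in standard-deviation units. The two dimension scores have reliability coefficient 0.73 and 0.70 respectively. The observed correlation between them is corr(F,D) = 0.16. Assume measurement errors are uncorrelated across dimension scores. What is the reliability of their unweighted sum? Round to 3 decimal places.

0.754

Var(F+D) = 2 + 2·[0.16] = 2 + 0.32 = 2.32.
Under uncorrelated errors the observed covariances equal the true-score covariances, so only the own-variance terms attenuate.
True-score variance = [0.73 + 0.70] + 0.32 = 1.43 + 0.32 = 1.75.
Reliability = 1.75 / 2.32 = 0.754.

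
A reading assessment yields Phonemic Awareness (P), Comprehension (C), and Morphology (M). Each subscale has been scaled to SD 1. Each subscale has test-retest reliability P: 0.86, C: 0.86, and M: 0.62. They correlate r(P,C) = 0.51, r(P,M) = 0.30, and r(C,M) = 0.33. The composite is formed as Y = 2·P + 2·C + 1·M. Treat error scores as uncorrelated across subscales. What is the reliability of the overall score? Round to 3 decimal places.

0.904

Var(Y) = 2² + 2² + 1 + 2·[4·0.51 + 2·0.30 + 2·0.33] = 9 + 6.6 = 15.6.
With uncorrelated errors the cross-covariances are all true-score covariance, so they carry over unchanged; only the diagonal terms shrink to ρᵢσᵢ².
True-score variance = [2²·0.86 + 2²·0.86 + 0.62] + 6.6 = 7.5 + 6.6 = 14.1.
Reliability = 14.1 / 15.6 = 0.904.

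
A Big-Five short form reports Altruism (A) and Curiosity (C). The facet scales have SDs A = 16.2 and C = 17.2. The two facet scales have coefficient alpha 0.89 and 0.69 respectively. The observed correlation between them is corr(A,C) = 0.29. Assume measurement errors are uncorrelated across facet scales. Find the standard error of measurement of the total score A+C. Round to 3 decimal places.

10.981

Var(total) = 558.28 + 161.611 = 719.891.
True-score variance = 437.701 + 161.611 = 599.312, so reliability = 0.8325.
Error variance = 719.891 − 599.312 = 120.579; SEM = √120.579 = 10.981.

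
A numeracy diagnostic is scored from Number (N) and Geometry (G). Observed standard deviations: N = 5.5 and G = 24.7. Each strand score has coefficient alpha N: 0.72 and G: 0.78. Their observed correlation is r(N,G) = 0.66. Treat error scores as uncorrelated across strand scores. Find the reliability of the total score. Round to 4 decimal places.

0.8259

Var(N+G) = 5.5² + 24.7² + 2·[5.5·24.7·0.66] = 640.34 + 179.322 = 819.662.
With uncorrelated errors the cross-covariances are all true-score covariance, so they carry over unchanged; only the diagonal terms shrink to ρᵢσᵢ².
True-score variance = [5.5²·0.72 + 24.7²·0.78] + 179.322 = 497.65 + 179.322 = 676.972.
Reliability = 676.972 / 819.662 = 0.8259.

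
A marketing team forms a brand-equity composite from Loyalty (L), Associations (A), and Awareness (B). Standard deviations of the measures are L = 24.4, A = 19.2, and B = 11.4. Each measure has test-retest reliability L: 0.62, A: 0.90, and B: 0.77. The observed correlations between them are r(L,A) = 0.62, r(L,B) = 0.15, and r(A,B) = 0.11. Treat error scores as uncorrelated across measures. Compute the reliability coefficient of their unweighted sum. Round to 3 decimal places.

0.838

Var(L+A+B) = 24.4² + 19.2² + 11.4² + 2·[24.4·19.2·0.62 + 24.4·11.4·0.15 + 19.2·11.4·0.11] = 1093.96 + 712.517 = 1806.48.
Under uncorrelated errors the observed covariances equal the true-score covariances, so only the own-variance terms attenuate.
True-score variance = [24.4²·0.62 + 19.2²·0.90 + 11.4²·0.77] + 712.517 = 800.968 + 712.517 = 1513.49.
Reliability = 1513.49 / 1806.48 = 0.838.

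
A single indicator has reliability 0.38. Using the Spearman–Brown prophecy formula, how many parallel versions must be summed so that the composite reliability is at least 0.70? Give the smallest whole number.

4

k ≥ ρ*(1−ρ₁)/(ρ₁(1−ρ*)) = 0.70·0.62 / (0.38·0.30) = 3.807.
Smallest integer k = 4.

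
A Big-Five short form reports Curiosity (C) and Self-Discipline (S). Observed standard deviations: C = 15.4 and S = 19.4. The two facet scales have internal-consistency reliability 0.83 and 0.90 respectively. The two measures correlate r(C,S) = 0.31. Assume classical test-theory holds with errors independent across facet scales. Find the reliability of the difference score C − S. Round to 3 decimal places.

Var(C−S) = 15.4² + 19.4² − 2·15.4·19.4·0.31 = 613.52 − 185.231 = 428.289.
Because errors are independent across components, Cov(Tᵢ,Tⱼ) = Cov(Xᵢ,Xⱼ); the off-diagonal part of the true-score variance is the same as above.
True-score variance = [15.4²·0.83 + 19.4²·0.90] − 185.231 = 535.567 − 185.231 = 350.336.
Reliability = 350.336 / 428.289 = 0.818.

0.818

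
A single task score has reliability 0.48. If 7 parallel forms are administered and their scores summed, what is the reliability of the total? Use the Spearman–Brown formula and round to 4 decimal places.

0.8660

ρ_k = kρ / (1 + (k−1)ρ) = 7·0.48 / (1 + 6·0.48) = 3.360 / 3.880 = 0.8660.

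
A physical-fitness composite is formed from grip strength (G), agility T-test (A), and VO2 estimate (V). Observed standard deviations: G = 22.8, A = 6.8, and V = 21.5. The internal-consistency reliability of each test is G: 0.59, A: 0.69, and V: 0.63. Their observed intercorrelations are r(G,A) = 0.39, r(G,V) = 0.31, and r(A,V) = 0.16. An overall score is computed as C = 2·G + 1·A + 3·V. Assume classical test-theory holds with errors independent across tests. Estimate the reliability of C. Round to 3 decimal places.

Var(C) = 2²·22.8² + 6.8² + 3²·21.5² + 2·[2·22.8·6.8·0.39 + 6·22.8·21.5·0.31 + 3·6.8·21.5·0.16] = 6285.85 + 2205.76 = 8491.61.
With uncorrelated errors the cross-covariances are all true-score covariance, so they carry over unchanged; only the diagonal terms shrink to ρᵢσᵢ².
True-score variance = [2²·22.8²·0.59 + 6.8²·0.69 + 3²·21.5²·0.63] + 2205.76 = 3879.69 + 2205.76 = 6085.44.
Reliability = 6085.44 / 8491.61 = 0.717.

0.717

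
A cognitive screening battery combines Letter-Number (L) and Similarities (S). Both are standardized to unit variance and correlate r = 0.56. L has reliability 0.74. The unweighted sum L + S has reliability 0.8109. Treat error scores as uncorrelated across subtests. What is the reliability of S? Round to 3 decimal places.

Var(L+S) = 2 + 2·0.56 = 3.120.
True-score variance = ρ_L + ρ_S + 2·0.56, so 0.8109 = (0.74 + ρ_S + 1.12) / 3.120.
ρ_S = 0.8109·3.120 − 0.74 − 1.12 = 0.670.

0.670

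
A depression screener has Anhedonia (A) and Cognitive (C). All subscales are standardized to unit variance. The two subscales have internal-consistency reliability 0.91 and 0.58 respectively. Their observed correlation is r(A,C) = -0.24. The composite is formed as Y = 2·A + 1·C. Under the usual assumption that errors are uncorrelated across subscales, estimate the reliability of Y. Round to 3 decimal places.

0.807

Var(Y) = 2² + 1 + 2·[2·(-0.24)] = 5 − 0.96 = 4.04.
With uncorrelated errors the cross-covariances are all true-score covariance, so they carry over unchanged; only the diagonal terms shrink to ρᵢσᵢ².
True-score variance = [2²·0.91 + 0.58] − 0.96 = 4.22 − 0.96 = 3.26.
Reliability = 3.26 / 4.04 = 0.807.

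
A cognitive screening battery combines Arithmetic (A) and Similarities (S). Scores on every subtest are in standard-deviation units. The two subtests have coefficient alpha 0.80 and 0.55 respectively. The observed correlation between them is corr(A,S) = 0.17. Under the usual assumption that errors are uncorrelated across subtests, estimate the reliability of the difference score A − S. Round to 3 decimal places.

0.608

Var(A−S) = 1 + 1 − 2·0.17 = 2 − 0.34 = 1.66.
Under uncorrelated errors the observed covariances equal the true-score covariances, so only the own-variance terms attenuate.
True-score variance = [0.80 + 0.55] − 0.34 = 1.35 − 0.34 = 1.01.
Reliability = 1.01 / 1.66 = 0.608.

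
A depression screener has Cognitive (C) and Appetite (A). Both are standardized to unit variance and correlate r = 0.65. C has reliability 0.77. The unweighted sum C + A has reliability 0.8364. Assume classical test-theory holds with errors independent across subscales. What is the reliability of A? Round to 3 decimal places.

Var(C+A) = 2 + 2·0.65 = 3.300.
True-score variance = ρ_C + ρ_A + 2·0.65, so 0.8364 = (0.77 + ρ_A + 1.30) / 3.300.
ρ_A = 0.8364·3.300 − 0.77 − 1.30 = 0.690.

0.690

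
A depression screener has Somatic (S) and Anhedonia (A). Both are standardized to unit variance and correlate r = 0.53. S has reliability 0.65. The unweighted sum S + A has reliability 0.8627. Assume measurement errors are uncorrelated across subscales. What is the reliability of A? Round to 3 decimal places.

Var(S+A) = 2 + 2·0.53 = 3.060.
True-score variance = ρ_S + ρ_A + 2·0.53, so 0.8627 = (0.65 + ρ_A + 1.06) / 3.060.
ρ_A = 0.8627·3.060 − 0.65 − 1.06 = 0.930.

0.930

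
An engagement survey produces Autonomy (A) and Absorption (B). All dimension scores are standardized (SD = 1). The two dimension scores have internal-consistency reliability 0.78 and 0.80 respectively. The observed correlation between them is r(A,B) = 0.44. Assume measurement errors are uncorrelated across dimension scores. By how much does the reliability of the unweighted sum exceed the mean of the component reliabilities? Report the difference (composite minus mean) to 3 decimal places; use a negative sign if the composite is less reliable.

Var(sum) = 2 + 0.88 = 2.88; true-score variance = 1.58 + 0.88 = 2.46; composite reliability = 0.8542.
Mean component reliability = 0.7900.
Difference = 0.8542 − 0.7900 = 0.064.

0.064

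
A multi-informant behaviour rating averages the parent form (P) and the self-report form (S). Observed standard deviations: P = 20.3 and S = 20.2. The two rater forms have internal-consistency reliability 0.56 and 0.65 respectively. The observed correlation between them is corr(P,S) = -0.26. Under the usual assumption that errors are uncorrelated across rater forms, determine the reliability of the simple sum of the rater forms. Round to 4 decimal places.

0.4659

Var(P+S) = 20.3² + 20.2² + 2·[20.3·20.2·(-0.26)] = 820.13 − 213.231 = 606.899.
Because errors are independent across components, Cov(Tᵢ,Tⱼ) = Cov(Xᵢ,Xⱼ); the off-diagonal part of the true-score variance is the same as above.
True-score variance = [20.3²·0.56 + 20.2²·0.65] − 213.231 = 495.996 − 213.231 = 282.765.
Reliability = 282.765 / 606.899 = 0.4659.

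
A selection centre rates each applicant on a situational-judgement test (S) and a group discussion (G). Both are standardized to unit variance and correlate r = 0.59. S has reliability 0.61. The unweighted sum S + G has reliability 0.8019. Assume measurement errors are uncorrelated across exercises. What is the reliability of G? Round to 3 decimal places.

0.760

Var(S+G) = 2 + 2·0.59 = 3.180.
True-score variance = ρ_S + ρ_G + 2·0.59, so 0.8019 = (0.61 + ρ_G + 1.18) / 3.180.
ρ_G = 0.8019·3.180 − 0.61 − 1.18 = 0.760.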